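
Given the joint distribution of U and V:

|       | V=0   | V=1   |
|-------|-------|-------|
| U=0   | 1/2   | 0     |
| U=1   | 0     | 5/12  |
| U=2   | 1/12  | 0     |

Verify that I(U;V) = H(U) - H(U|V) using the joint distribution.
Left side, from I(U;V) = H(U) + H(V) - H(U,V):
Marginal P(U) (row sums):
  P(U=0) = 1/2 + 0 = 1/2
  P(U=1) = 0 + 5/12 = 5/12
  P(U=2) = 1/12 + 0 = 1/12
Marginal P(V) (column sums):
  P(V=0) = 1/2 + 0 + 1/12 = 7/12
  P(V=1) = 0 + 5/12 + 0 = 5/12

H(U) = -[(1/2)·log₂(1/2) + (5/12)·log₂(5/12) + (1/12)·log₂(1/12)]
  = 0.5000 + 0.5263 + 0.2987
  = 1.3250 bits
H(V) = -[(7/12)·log₂(7/12) + (5/12)·log₂(5/12)]
  = 0.4536 + 0.5263
  = 0.9799 bits
H(U,V) = -[(1/2)·log₂(1/2) + (5/12)·log₂(5/12) + (1/12)·log₂(1/12)]
  = 0.5000 + 0.5263 + 0.2987
  = 1.3250 bits

I(U;V) = H(U) + H(V) - H(U,V)
  = 1.3250 + 0.9799 - 1.3250
  = 0.9799 bits

Right side, with H(U|V) computed directly from the conditional probabilities:
H(U|V) = -Σ P(U,V)·log₂ P(U|V), where P(U|V) = P(U,V) / P(V)
  (cells with P(U,V) = 0 contribute 0)
  (U=0,V=0): P(U|V) = (1/2)/(7/12) = 6/7;  -(1/2)·log₂(6/7) = 0.1112
  (U=1,V=1): P(U|V) = (5/12)/(5/12) = 1;  -(5/12)·log₂(1) = 0.0000
  (U=2,V=0): P(U|V) = (1/12)/(7/12) = 1/7;  -(1/12)·log₂(1/7) = 0.2339
H(U|V) = 0.1112 + 0.0000 + 0.2339
  = 0.3451 bits
H(U) - H(U|V) = 1.3250 - 0.3451 = 0.9799 bits

Both sides equal 0.9799 bits, so I(U;V) = H(U) - H(U|V) ✓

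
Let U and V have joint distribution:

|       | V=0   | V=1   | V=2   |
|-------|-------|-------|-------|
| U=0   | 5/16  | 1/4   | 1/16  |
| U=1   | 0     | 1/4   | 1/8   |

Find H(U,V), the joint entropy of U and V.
H(U,V) = -Σ P(U,V) log₂ P(U,V), summed over the non-zero cells:
H(U,V) = -[(5/16)·log₂(5/16) + (1/4)·log₂(1/4) + (1/16)·log₂(1/16) + (1/4)·log₂(1/4) + (1/8)·log₂(1/8)]
  = 0.5244 + 0.5000 + 0.2500 + 0.5000 + 0.3750
  = 2.1494 bits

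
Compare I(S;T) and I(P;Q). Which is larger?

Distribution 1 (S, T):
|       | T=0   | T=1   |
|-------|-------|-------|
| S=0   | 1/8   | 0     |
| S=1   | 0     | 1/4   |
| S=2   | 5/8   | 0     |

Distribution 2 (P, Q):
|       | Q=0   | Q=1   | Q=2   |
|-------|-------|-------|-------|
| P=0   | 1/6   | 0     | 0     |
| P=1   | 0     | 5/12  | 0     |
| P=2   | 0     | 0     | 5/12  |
Distribution 1 (S, T):
Marginal P(S) (row sums):
  P(S=0) = 1/8 + 0 = 1/8
  P(S=1) = 0 + 1/4 = 1/4
  P(S=2) = 5/8 + 0 = 5/8
Marginal P(T) (column sums):
  P(T=0) = 1/8 + 0 + 5/8 = 3/4
  P(T=1) = 0 + 1/4 + 0 = 1/4

H(S) = -[(1/8)·log₂(1/8) + (1/4)·log₂(1/4) + (5/8)·log₂(5/8)]
  = 0.3750 + 0.5000 + 0.4238
  = 1.2988 bits
H(T) = -[(3/4)·log₂(3/4) + (1/4)·log₂(1/4)]
  = 0.3113 + 0.5000
  = 0.8113 bits
H(S,T) = -[(1/8)·log₂(1/8) + (1/4)·log₂(1/4) + (5/8)·log₂(5/8)]
  = 0.3750 + 0.5000 + 0.4238
  = 1.2988 bits

I(S;T) = H(S) + H(T) - H(S,T)
  = 1.2988 + 0.8113 - 1.2988
  = 0.8113 bits

Distribution 2 (P, Q):
Marginal P(P) (row sums):
  P(P=0) = 1/6 + 0 + 0 = 1/6
  P(P=1) = 0 + 5/12 + 0 = 5/12
  P(P=2) = 0 + 0 + 5/12 = 5/12
Marginal P(Q) (column sums):
  P(Q=0) = 1/6 + 0 + 0 = 1/6
  P(Q=1) = 0 + 5/12 + 0 = 5/12
  P(Q=2) = 0 + 0 + 5/12 = 5/12

H(P) = -[(1/6)·log₂(1/6) + (5/12)·log₂(5/12) + (5/12)·log₂(5/12)]
  = 0.4308 + 0.5263 + 0.5263
  = 1.4834 bits
H(Q) = -[(1/6)·log₂(1/6) + (5/12)·log₂(5/12) + (5/12)·log₂(5/12)]
  = 0.4308 + 0.5263 + 0.5263
  = 1.4834 bits
H(P,Q) = -[(1/6)·log₂(1/6) + (5/12)·log₂(5/12) + (5/12)·log₂(5/12)]
  = 0.4308 + 0.5263 + 0.5263
  = 1.4834 bits

I(P;Q) = H(P) + H(Q) - H(P,Q)
  = 1.4834 + 1.4834 - 1.4834
  = 1.4834 bits

I(P;Q) = 1.4834 bits > I(S;T) = 0.8113 bits, so (P, Q) has the higher mutual information (stronger dependence).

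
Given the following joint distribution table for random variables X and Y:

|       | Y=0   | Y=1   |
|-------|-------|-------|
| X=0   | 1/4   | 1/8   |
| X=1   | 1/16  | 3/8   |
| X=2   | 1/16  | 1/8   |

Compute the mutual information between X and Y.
Marginal P(X) (row sums):
  P(X=0) = 1/4 + 1/8 = 3/8
  P(X=1) = 1/16 + 3/8 = 7/16
  P(X=2) = 1/16 + 1/8 = 3/16
Marginal P(Y) (column sums):
  P(Y=0) = 1/4 + 1/16 + 1/16 = 3/8
  P(Y=1) = 1/8 + 3/8 + 1/8 = 5/8

H(X) = -[(3/8)·log₂(3/8) + (7/16)·log₂(7/16) + (3/16)·log₂(3/16)]
  = 0.5306 + 0.5218 + 0.4528
  = 1.5052 bits
H(Y) = -[(3/8)·log₂(3/8) + (5/8)·log₂(5/8)]
  = 0.5306 + 0.4238
  = 0.9544 bits
H(X,Y) = -[(1/4)·log₂(1/4) + (1/8)·log₂(1/8) + (1/16)·log₂(1/16) + (3/8)·log₂(3/8) + (1/16)·log₂(1/16) + (1/8)·log₂(1/8)]
  = 0.5000 + 0.3750 + 0.2500 + 0.5306 + 0.2500 + 0.3750
  = 2.2806 bits

I(X;Y) = H(X) + H(Y) - H(X,Y)
  = 1.5052 + 0.9544 - 2.2806
  = 0.1790 bits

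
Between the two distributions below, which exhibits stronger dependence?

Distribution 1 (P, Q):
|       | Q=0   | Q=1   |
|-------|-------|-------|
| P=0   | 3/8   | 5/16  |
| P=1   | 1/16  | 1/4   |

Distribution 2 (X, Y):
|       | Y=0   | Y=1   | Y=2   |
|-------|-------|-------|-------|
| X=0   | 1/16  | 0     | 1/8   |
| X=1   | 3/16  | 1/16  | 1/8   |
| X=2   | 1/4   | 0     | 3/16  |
Distribution 1 (P, Q):
Marginal P(P) (row sums):
  P(P=0) = 3/8 + 5/16 = 11/16
  P(P=1) = 1/16 + 1/4 = 5/16
Marginal P(Q) (column sums):
  P(Q=0) = 3/8 + 1/16 = 7/16
  P(Q=1) = 5/16 + 1/4 = 9/16

H(P) = -[(11/16)·log₂(11/16) + (5/16)·log₂(5/16)]
  = 0.3716 + 0.5244
  = 0.8960 bits
H(Q) = -[(7/16)·log₂(7/16) + (9/16)·log₂(9/16)]
  = 0.5218 + 0.4669
  = 0.9887 bits
H(P,Q) = -[(3/8)·log₂(3/8) + (5/16)·log₂(5/16) + (1/16)·log₂(1/16) + (1/4)·log₂(1/4)]
  = 0.5306 + 0.5244 + 0.2500 + 0.5000
  = 1.8050 bits

I(P;Q) = H(P) + H(Q) - H(P,Q)
  = 0.8960 + 0.9887 - 1.8050
  = 0.0797 bits

Distribution 2 (X, Y):
Marginal P(X) (row sums):
  P(X=0) = 1/16 + 0 + 1/8 = 3/16
  P(X=1) = 3/16 + 1/16 + 1/8 = 3/8
  P(X=2) = 1/4 + 0 + 3/16 = 7/16
Marginal P(Y) (column sums):
  P(Y=0) = 1/16 + 3/16 + 1/4 = 1/2
  P(Y=1) = 0 + 1/16 + 0 = 1/16
  P(Y=2) = 1/8 + 1/8 + 3/16 = 7/16

H(X) = -[(3/16)·log₂(3/16) + (3/8)·log₂(3/8) + (7/16)·log₂(7/16)]
  = 0.4528 + 0.5306 + 0.5218
  = 1.5052 bits
H(Y) = -[(1/2)·log₂(1/2) + (1/16)·log₂(1/16) + (7/16)·log₂(7/16)]
  = 0.5000 + 0.2500 + 0.5218
  = 1.2718 bits
H(X,Y) = -[(1/16)·log₂(1/16) + (1/8)·log₂(1/8) + (3/16)·log₂(3/16) + (1/16)·log₂(1/16) + (1/8)·log₂(1/8) + (1/4)·log₂(1/4) + (3/16)·log₂(3/16)]
  = 0.2500 + 0.3750 + 0.4528 + 0.2500 + 0.3750 + 0.5000 + 0.4528
  = 2.6556 bits

I(X;Y) = H(X) + H(Y) - H(X,Y)
  = 1.5052 + 1.2718 - 2.6556
  = 0.1214 bits

I(X;Y) = 0.1214 bits > I(P;Q) = 0.0797 bits, so (X, Y) has the higher mutual information (stronger dependence).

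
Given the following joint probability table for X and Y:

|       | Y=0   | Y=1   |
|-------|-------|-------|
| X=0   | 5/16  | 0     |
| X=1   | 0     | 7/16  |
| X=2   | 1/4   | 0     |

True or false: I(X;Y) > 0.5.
Marginal P(X) (row sums):
  P(X=0) = 5/16 + 0 = 5/16
  P(X=1) = 0 + 7/16 = 7/16
  P(X=2) = 1/4 + 0 = 1/4
Marginal P(Y) (column sums):
  P(Y=0) = 5/16 + 0 + 1/4 = 9/16
  P(Y=1) = 0 + 7/16 + 0 = 7/16

H(X) = -[(5/16)·log₂(5/16) + (7/16)·log₂(7/16) + (1/4)·log₂(1/4)]
  = 0.5244 + 0.5218 + 0.5000
  = 1.5462 bits
H(Y) = -[(9/16)·log₂(9/16) + (7/16)·log₂(7/16)]
  = 0.4669 + 0.5218
  = 0.9887 bits
H(X,Y) = -[(5/16)·log₂(5/16) + (7/16)·log₂(7/16) + (1/4)·log₂(1/4)]
  = 0.5244 + 0.5218 + 0.5000
  = 1.5462 bits

I(X;Y) = H(X) + H(Y) - H(X,Y)
  = 1.5462 + 0.9887 - 1.5462
  = 0.9887 bits

True. I(X;Y) = 0.9887 bits, which is > 0.5 bits.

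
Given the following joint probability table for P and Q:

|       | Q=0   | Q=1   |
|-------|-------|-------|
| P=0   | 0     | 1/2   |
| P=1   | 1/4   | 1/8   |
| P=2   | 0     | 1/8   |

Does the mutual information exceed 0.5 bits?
Marginal P(P) (row sums):
  P(P=0) = 0 + 1/2 = 1/2
  P(P=1) = 1/4 + 1/8 = 3/8
  P(P=2) = 0 + 1/8 = 1/8
Marginal P(Q) (column sums):
  P(Q=0) = 0 + 1/4 + 0 = 1/4
  P(Q=1) = 1/2 + 1/8 + 1/8 = 3/4

H(P) = -[(1/2)·log₂(1/2) + (3/8)·log₂(3/8) + (1/8)·log₂(1/8)]
  = 0.5000 + 0.5306 + 0.3750
  = 1.4056 bits
H(Q) = -[(1/4)·log₂(1/4) + (3/4)·log₂(3/4)]
  = 0.5000 + 0.3113
  = 0.8113 bits
H(P,Q) = -[(1/2)·log₂(1/2) + (1/4)·log₂(1/4) + (1/8)·log₂(1/8) + (1/8)·log₂(1/8)]
  = 0.5000 + 0.5000 + 0.3750 + 0.3750
  = 1.7500 bits

I(P;Q) = H(P) + H(Q) - H(P,Q)
  = 1.4056 + 0.8113 - 1.7500
  = 0.4669 bits

No. I(P;Q) = 0.4669 bits, which is ≤ 0.5 bits.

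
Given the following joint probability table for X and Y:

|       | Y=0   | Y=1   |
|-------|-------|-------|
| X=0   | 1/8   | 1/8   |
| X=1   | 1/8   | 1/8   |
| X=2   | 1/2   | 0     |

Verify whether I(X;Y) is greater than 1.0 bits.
Marginal P(X) (row sums):
  P(X=0) = 1/8 + 1/8 = 1/4
  P(X=1) = 1/8 + 1/8 = 1/4
  P(X=2) = 1/2 + 0 = 1/2
Marginal P(Y) (column sums):
  P(Y=0) = 1/8 + 1/8 + 1/2 = 3/4
  P(Y=1) = 1/8 + 1/8 + 0 = 1/4

H(X) = -[(1/4)·log₂(1/4) + (1/4)·log₂(1/4) + (1/2)·log₂(1/2)]
  = 0.5000 + 0.5000 + 0.5000
  = 1.5000 bits
H(Y) = -[(3/4)·log₂(3/4) + (1/4)·log₂(1/4)]
  = 0.3113 + 0.5000
  = 0.8113 bits
H(X,Y) = -[(1/8)·log₂(1/8) + (1/8)·log₂(1/8) + (1/8)·log₂(1/8) + (1/8)·log₂(1/8) + (1/2)·log₂(1/2)]
  = 0.3750 + 0.3750 + 0.3750 + 0.3750 + 0.5000
  = 2.0000 bits

I(X;Y) = H(X) + H(Y) - H(X,Y)
  = 1.5000 + 0.8113 - 2.0000
  = 0.3113 bits

No. I(X;Y) = 0.3113 bits, which is ≤ 1.0 bits.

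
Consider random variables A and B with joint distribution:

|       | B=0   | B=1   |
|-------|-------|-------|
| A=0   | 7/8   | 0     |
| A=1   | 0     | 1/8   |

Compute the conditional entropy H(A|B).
Marginal P(B) (column sums):
  P(B=0) = 7/8 + 0 = 7/8
  P(B=1) = 0 + 1/8 = 1/8

H(A|B) = -Σ P(A,B)·log₂ P(A|B), where P(A|B) = P(A,B) / P(B)
  (cells with P(A,B) = 0 contribute 0)
  (A=0,B=0): P(A|B) = (7/8)/(7/8) = 1;  -(7/8)·log₂(1) = 0.0000
  (A=1,B=1): P(A|B) = (1/8)/(1/8) = 1;  -(1/8)·log₂(1) = 0.0000
H(A|B) = 0.0000 + 0.0000
  = 0.0000 bits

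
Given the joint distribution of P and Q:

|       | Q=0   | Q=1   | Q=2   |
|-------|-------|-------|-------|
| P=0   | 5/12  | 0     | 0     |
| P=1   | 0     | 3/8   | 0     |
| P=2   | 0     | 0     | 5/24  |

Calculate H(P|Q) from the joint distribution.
Marginal P(Q) (column sums):
  P(Q=0) = 5/12 + 0 + 0 = 5/12
  P(Q=1) = 0 + 3/8 + 0 = 3/8
  P(Q=2) = 0 + 0 + 5/24 = 5/24

H(P|Q) = -Σ P(P,Q)·log₂ P(P|Q), where P(P|Q) = P(P,Q) / P(Q)
  (cells with P(P,Q) = 0 contribute 0)
  (P=0,Q=0): P(P|Q) = (5/12)/(5/12) = 1;  -(5/12)·log₂(1) = 0.0000
  (P=1,Q=1): P(P|Q) = (3/8)/(3/8) = 1;  -(3/8)·log₂(1) = 0.0000
  (P=2,Q=2): P(P|Q) = (5/24)/(5/24) = 1;  -(5/24)·log₂(1) = 0.0000
H(P|Q) = 0.0000 + 0.0000 + 0.0000
  = 0.0000 bits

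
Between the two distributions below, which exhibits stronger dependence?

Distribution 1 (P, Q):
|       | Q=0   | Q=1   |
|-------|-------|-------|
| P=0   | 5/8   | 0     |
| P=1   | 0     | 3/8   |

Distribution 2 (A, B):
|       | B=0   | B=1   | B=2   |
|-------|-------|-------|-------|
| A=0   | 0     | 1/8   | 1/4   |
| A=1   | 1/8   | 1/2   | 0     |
Distribution 1 (P, Q):
Marginal P(P) (row sums):
  P(P=0) = 5/8 + 0 = 5/8
  P(P=1) = 0 + 3/8 = 3/8
Marginal P(Q) (column sums):
  P(Q=0) = 5/8 + 0 = 5/8
  P(Q=1) = 0 + 3/8 = 3/8

H(P) = -[(5/8)·log₂(5/8) + (3/8)·log₂(3/8)]
  = 0.4238 + 0.5306
  = 0.9544 bits
H(Q) = -[(5/8)·log₂(5/8) + (3/8)·log₂(3/8)]
  = 0.4238 + 0.5306
  = 0.9544 bits
H(P,Q) = -[(5/8)·log₂(5/8) + (3/8)·log₂(3/8)]
  = 0.4238 + 0.5306
  = 0.9544 bits

I(P;Q) = H(P) + H(Q) - H(P,Q)
  = 0.9544 + 0.9544 - 0.9544
  = 0.9544 bits

Distribution 2 (A, B):
Marginal P(A) (row sums):
  P(A=0) = 0 + 1/8 + 1/4 = 3/8
  P(A=1) = 1/8 + 1/2 + 0 = 5/8
Marginal P(B) (column sums):
  P(B=0) = 0 + 1/8 = 1/8
  P(B=1) = 1/8 + 1/2 = 5/8
  P(B=2) = 1/4 + 0 = 1/4

H(A) = -[(3/8)·log₂(3/8) + (5/8)·log₂(5/8)]
  = 0.5306 + 0.4238
  = 0.9544 bits
H(B) = -[(1/8)·log₂(1/8) + (5/8)·log₂(5/8) + (1/4)·log₂(1/4)]
  = 0.3750 + 0.4238 + 0.5000
  = 1.2988 bits
H(A,B) = -[(1/8)·log₂(1/8) + (1/4)·log₂(1/4) + (1/8)·log₂(1/8) + (1/2)·log₂(1/2)]
  = 0.3750 + 0.5000 + 0.3750 + 0.5000
  = 1.7500 bits

I(A;B) = H(A) + H(B) - H(A,B)
  = 0.9544 + 1.2988 - 1.7500
  = 0.5032 bits

I(P;Q) = 0.9544 bits > I(A;B) = 0.5032 bits, so (P, Q) has the higher mutual information (stronger dependence).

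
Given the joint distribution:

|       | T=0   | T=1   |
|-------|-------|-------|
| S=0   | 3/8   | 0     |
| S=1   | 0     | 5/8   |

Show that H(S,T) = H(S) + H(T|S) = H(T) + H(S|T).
Marginal P(S) (row sums):
  P(S=0) = 3/8 + 0 = 3/8
  P(S=1) = 0 + 5/8 = 5/8
Marginal P(T) (column sums):
  P(T=0) = 3/8 + 0 = 3/8
  P(T=1) = 0 + 5/8 = 5/8

Decomposition 1: H(S) + H(T|S)
H(S) = -[(3/8)·log₂(3/8) + (5/8)·log₂(5/8)]
  = 0.5306 + 0.4238
  = 0.9544 bits
H(T|S) = -Σ P(S,T)·log₂ P(T|S), where P(T|S) = P(S,T) / P(S)
  (cells with P(S,T) = 0 contribute 0)
  (S=0,T=0): P(T|S) = (3/8)/(3/8) = 1;  -(3/8)·log₂(1) = 0.0000
  (S=1,T=1): P(T|S) = (5/8)/(5/8) = 1;  -(5/8)·log₂(1) = 0.0000
H(T|S) = 0.0000 + 0.0000
  = 0.0000 bits
H(S) + H(T|S) = 0.9544 + 0.0000 = 0.9544 bits

Decomposition 2: H(T) + H(S|T)
H(T) = -[(3/8)·log₂(3/8) + (5/8)·log₂(5/8)]
  = 0.5306 + 0.4238
  = 0.9544 bits
H(S|T) = -Σ P(S,T)·log₂ P(S|T), where P(S|T) = P(S,T) / P(T)
  (cells with P(S,T) = 0 contribute 0)
  (S=0,T=0): P(S|T) = (3/8)/(3/8) = 1;  -(3/8)·log₂(1) = 0.0000
  (S=1,T=1): P(S|T) = (5/8)/(5/8) = 1;  -(5/8)·log₂(1) = 0.0000
H(S|T) = 0.0000 + 0.0000
  = 0.0000 bits
H(T) + H(S|T) = 0.9544 + 0.0000 = 0.9544 bits

Direct computation of the joint entropy:
H(S,T) = -[(3/8)·log₂(3/8) + (5/8)·log₂(5/8)]
  = 0.5306 + 0.4238
  = 0.9544 bits

All three agree: H(S,T) = 0.9544 bits ✓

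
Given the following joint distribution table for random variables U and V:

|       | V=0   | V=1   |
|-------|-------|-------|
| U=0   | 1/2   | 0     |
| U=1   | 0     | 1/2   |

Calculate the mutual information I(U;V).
Marginal P(U) (row sums):
  P(U=0) = 1/2 + 0 = 1/2
  P(U=1) = 0 + 1/2 = 1/2
Marginal P(V) (column sums):
  P(V=0) = 1/2 + 0 = 1/2
  P(V=1) = 0 + 1/2 = 1/2

H(U) = -[(1/2)·log₂(1/2) + (1/2)·log₂(1/2)]
  = 0.5000 + 0.5000
  = 1.0000 bits
H(V) = -[(1/2)·log₂(1/2) + (1/2)·log₂(1/2)]
  = 0.5000 + 0.5000
  = 1.0000 bits
H(U,V) = -[(1/2)·log₂(1/2) + (1/2)·log₂(1/2)]
  = 0.5000 + 0.5000
  = 1.0000 bits

I(U;V) = H(U) + H(V) - H(U,V)
  = 1.0000 + 1.0000 - 1.0000
  = 1.0000 bits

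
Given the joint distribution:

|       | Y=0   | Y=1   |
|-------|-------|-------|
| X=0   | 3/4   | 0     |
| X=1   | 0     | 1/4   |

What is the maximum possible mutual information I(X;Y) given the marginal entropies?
The upper bound on mutual information is I(X;Y) ≤ min(H(X), H(Y)).

Marginal P(X) (row sums):
  P(X=0) = 3/4 + 0 = 3/4
  P(X=1) = 0 + 1/4 = 1/4
Marginal P(Y) (column sums):
  P(Y=0) = 3/4 + 0 = 3/4
  P(Y=1) = 0 + 1/4 = 1/4

H(X) = -[(3/4)·log₂(3/4) + (1/4)·log₂(1/4)]
  = 0.3113 + 0.5000
  = 0.8113 bits
H(Y) = -[(3/4)·log₂(3/4) + (1/4)·log₂(1/4)]
  = 0.3113 + 0.5000
  = 0.8113 bits

Maximum possible I(X;Y) = min(0.8113, 0.8113) = 0.8113 bits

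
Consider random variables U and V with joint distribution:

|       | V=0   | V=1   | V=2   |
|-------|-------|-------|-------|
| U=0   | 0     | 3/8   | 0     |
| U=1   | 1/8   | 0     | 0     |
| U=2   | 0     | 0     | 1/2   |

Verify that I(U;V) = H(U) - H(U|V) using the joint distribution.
Left side, from I(U;V) = H(U) + H(V) - H(U,V):
Marginal P(U) (row sums):
  P(U=0) = 0 + 3/8 + 0 = 3/8
  P(U=1) = 1/8 + 0 + 0 = 1/8
  P(U=2) = 0 + 0 + 1/2 = 1/2
Marginal P(V) (column sums):
  P(V=0) = 0 + 1/8 + 0 = 1/8
  P(V=1) = 3/8 + 0 + 0 = 3/8
  P(V=2) = 0 + 0 + 1/2 = 1/2

H(U) = -[(3/8)·log₂(3/8) + (1/8)·log₂(1/8) + (1/2)·log₂(1/2)]
  = 0.5306 + 0.3750 + 0.5000
  = 1.4056 bits
H(V) = -[(1/8)·log₂(1/8) + (3/8)·log₂(3/8) + (1/2)·log₂(1/2)]
  = 0.3750 + 0.5306 + 0.5000
  = 1.4056 bits
H(U,V) = -[(3/8)·log₂(3/8) + (1/8)·log₂(1/8) + (1/2)·log₂(1/2)]
  = 0.5306 + 0.3750 + 0.5000
  = 1.4056 bits

I(U;V) = H(U) + H(V) - H(U,V)
  = 1.4056 + 1.4056 - 1.4056
  = 1.4056 bits

Right side, with H(U|V) computed directly from the conditional probabilities:
H(U|V) = -Σ P(U,V)·log₂ P(U|V), where P(U|V) = P(U,V) / P(V)
  (cells with P(U,V) = 0 contribute 0)
  (U=0,V=1): P(U|V) = (3/8)/(3/8) = 1;  -(3/8)·log₂(1) = 0.0000
  (U=1,V=0): P(U|V) = (1/8)/(1/8) = 1;  -(1/8)·log₂(1) = 0.0000
  (U=2,V=2): P(U|V) = (1/2)/(1/2) = 1;  -(1/2)·log₂(1) = 0.0000
H(U|V) = 0.0000 + 0.0000 + 0.0000
  = 0.0000 bits
H(U) - H(U|V) = 1.4056 - 0.0000 = 1.4056 bits

Both sides equal 1.4056 bits, so I(U;V) = H(U) - H(U|V) ✓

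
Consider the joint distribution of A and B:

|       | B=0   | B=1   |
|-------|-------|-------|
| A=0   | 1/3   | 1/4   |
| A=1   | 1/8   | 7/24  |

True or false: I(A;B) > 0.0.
Marginal P(A) (row sums):
  P(A=0) = 1/3 + 1/4 = 7/12
  P(A=1) = 1/8 + 7/24 = 5/12
Marginal P(B) (column sums):
  P(B=0) = 1/3 + 1/8 = 11/24
  P(B=1) = 1/4 + 7/24 = 13/24

H(A) = -[(7/12)·log₂(7/12) + (5/12)·log₂(5/12)]
  = 0.4536 + 0.5263
  = 0.9799 bits
H(B) = -[(11/24)·log₂(11/24) + (13/24)·log₂(13/24)]
  = 0.5159 + 0.4791
  = 0.9950 bits
H(A,B) = -[(1/3)·log₂(1/3) + (1/4)·log₂(1/4) + (1/8)·log₂(1/8) + (7/24)·log₂(7/24)]
  = 0.5283 + 0.5000 + 0.3750 + 0.5185
  = 1.9218 bits

I(A;B) = H(A) + H(B) - H(A,B)
  = 0.9799 + 0.9950 - 1.9218
  = 0.0531 bits

True. I(A;B) = 0.0531 bits, which is > 0.0 bits.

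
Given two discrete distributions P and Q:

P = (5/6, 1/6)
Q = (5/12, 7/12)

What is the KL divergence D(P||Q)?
D(P||Q) = Σ P(i) log₂(P(i)/Q(i))
  i=0: (5/6) × log₂((5/6)/(5/12)) = (5/6) × log₂(2) = 0.8333
  i=1: (1/6) × log₂((1/6)/(7/12)) = (1/6) × log₂(2/7) = -0.3012
D(P||Q) = 0.8333 - 0.3012
  = 0.5321 bits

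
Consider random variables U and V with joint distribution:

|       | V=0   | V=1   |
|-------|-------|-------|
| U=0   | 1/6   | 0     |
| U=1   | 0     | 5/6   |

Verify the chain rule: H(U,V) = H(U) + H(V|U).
Left side:
H(U,V) = -[(1/6)·log₂(1/6) + (5/6)·log₂(5/6)]
  = 0.4308 + 0.2192
  = 0.6500 bits

Right side:
Marginal P(U) (row sums):
  P(U=0) = 1/6 + 0 = 1/6
  P(U=1) = 0 + 5/6 = 5/6
H(U) = -[(1/6)·log₂(1/6) + (5/6)·log₂(5/6)]
  = 0.4308 + 0.2192
  = 0.6500 bits
H(V|U) = -Σ P(U,V)·log₂ P(V|U), where P(V|U) = P(U,V) / P(U)
  (cells with P(U,V) = 0 contribute 0)
  (U=0,V=0): P(V|U) = (1/6)/(1/6) = 1;  -(1/6)·log₂(1) = 0.0000
  (U=1,V=1): P(V|U) = (5/6)/(5/6) = 1;  -(5/6)·log₂(1) = 0.0000
H(V|U) = 0.0000 + 0.0000
  = 0.0000 bits
H(U) + H(V|U) = 0.6500 + 0.0000 = 0.6500 bits

Both sides equal 0.6500 bits, so the chain rule holds ✓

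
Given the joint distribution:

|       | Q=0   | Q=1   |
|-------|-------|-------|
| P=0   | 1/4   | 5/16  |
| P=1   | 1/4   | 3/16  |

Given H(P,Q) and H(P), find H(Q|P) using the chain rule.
From the chain rule: H(P,Q) = H(P) + H(Q|P)
Therefore: H(Q|P) = H(P,Q) - H(P)

H(P,Q) = -[(1/4)·log₂(1/4) + (5/16)·log₂(5/16) + (1/4)·log₂(1/4) + (3/16)·log₂(3/16)]
  = 0.5000 + 0.5244 + 0.5000 + 0.4528
  = 1.9772 bits
Marginal P(P) (row sums):
  P(P=0) = 1/4 + 5/16 = 9/16
  P(P=1) = 1/4 + 3/16 = 7/16
H(P) = -[(9/16)·log₂(9/16) + (7/16)·log₂(7/16)]
  = 0.4669 + 0.5218
  = 0.9887 bits

H(Q|P) = 1.9772 - 0.9887 = 0.9885 bits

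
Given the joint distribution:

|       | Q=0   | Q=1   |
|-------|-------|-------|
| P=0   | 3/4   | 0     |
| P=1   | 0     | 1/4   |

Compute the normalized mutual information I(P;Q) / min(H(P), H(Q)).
Marginal P(P) (row sums):
  P(P=0) = 3/4 + 0 = 3/4
  P(P=1) = 0 + 1/4 = 1/4
Marginal P(Q) (column sums):
  P(Q=0) = 3/4 + 0 = 3/4
  P(Q=1) = 0 + 1/4 = 1/4

H(P) = -[(3/4)·log₂(3/4) + (1/4)·log₂(1/4)]
  = 0.3113 + 0.5000
  = 0.8113 bits
H(Q) = -[(3/4)·log₂(3/4) + (1/4)·log₂(1/4)]
  = 0.3113 + 0.5000
  = 0.8113 bits
H(P,Q) = -[(3/4)·log₂(3/4) + (1/4)·log₂(1/4)]
  = 0.3113 + 0.5000
  = 0.8113 bits

I(P;Q) = H(P) + H(Q) - H(P,Q)
  = 0.8113 + 0.8113 - 0.8113
  = 0.8113 bits

min(H(P), H(Q)) = min(0.8113, 0.8113) = 0.8113 bits
Normalized MI = 0.8113 / 0.8113 = 1.0000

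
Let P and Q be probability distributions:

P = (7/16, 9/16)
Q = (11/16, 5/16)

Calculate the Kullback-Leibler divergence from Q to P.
D(P||Q) = Σ P(i) log₂(P(i)/Q(i))
  i=0: (7/16) × log₂((7/16)/(11/16)) = (7/16) × log₂(7/11) = -0.2853
  i=1: (9/16) × log₂((9/16)/(5/16)) = (9/16) × log₂(9/5) = 0.4770
D(P||Q) = -0.2853 + 0.4770
  = 0.1917 bits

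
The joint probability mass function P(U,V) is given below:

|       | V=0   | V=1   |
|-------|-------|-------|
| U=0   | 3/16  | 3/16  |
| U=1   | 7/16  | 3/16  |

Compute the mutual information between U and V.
Marginal P(U) (row sums):
  P(U=0) = 3/16 + 3/16 = 3/8
  P(U=1) = 7/16 + 3/16 = 5/8
Marginal P(V) (column sums):
  P(V=0) = 3/16 + 7/16 = 5/8
  P(V=1) = 3/16 + 3/16 = 3/8

H(U) = -[(3/8)·log₂(3/8) + (5/8)·log₂(5/8)]
  = 0.5306 + 0.4238
  = 0.9544 bits
H(V) = -[(5/8)·log₂(5/8) + (3/8)·log₂(3/8)]
  = 0.4238 + 0.5306
  = 0.9544 bits
H(U,V) = -[(3/16)·log₂(3/16) + (3/16)·log₂(3/16) + (7/16)·log₂(7/16) + (3/16)·log₂(3/16)]
  = 0.4528 + 0.4528 + 0.5218 + 0.4528
  = 1.8802 bits

I(U;V) = H(U) + H(V) - H(U,V)
  = 0.9544 + 0.9544 - 1.8802
  = 0.0286 bits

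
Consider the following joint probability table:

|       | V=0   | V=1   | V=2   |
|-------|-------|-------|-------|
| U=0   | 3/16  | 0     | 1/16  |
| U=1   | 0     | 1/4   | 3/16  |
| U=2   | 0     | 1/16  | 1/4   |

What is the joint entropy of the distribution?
H(U,V) = -Σ P(U,V) log₂ P(U,V), summed over the non-zero cells:
H(U,V) = -[(3/16)·log₂(3/16) + (1/16)·log₂(1/16) + (1/4)·log₂(1/4) + (3/16)·log₂(3/16) + (1/16)·log₂(1/16) + (1/4)·log₂(1/4)]
  = 0.4528 + 0.2500 + 0.5000 + 0.4528 + 0.2500 + 0.5000
  = 2.4056 bits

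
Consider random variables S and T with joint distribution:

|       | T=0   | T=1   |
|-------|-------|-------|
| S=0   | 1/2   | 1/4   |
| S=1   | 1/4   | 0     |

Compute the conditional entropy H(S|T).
Marginal P(T) (column sums):
  P(T=0) = 1/2 + 1/4 = 3/4
  P(T=1) = 1/4 + 0 = 1/4

H(S|T) = -Σ P(S,T)·log₂ P(S|T), where P(S|T) = P(S,T) / P(T)
  (cells with P(S,T) = 0 contribute 0)
  (S=0,T=0): P(S|T) = (1/2)/(3/4) = 2/3;  -(1/2)·log₂(2/3) = 0.2925
  (S=0,T=1): P(S|T) = (1/4)/(1/4) = 1;  -(1/4)·log₂(1) = 0.0000
  (S=1,T=0): P(S|T) = (1/4)/(3/4) = 1/3;  -(1/4)·log₂(1/3) = 0.3962
H(S|T) = 0.2925 + 0.0000 + 0.3962
  = 0.6887 bits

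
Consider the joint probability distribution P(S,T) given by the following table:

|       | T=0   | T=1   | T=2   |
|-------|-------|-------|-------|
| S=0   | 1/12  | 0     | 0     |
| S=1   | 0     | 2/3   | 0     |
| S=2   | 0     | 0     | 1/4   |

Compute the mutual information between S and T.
Marginal P(S) (row sums):
  P(S=0) = 1/12 + 0 + 0 = 1/12
  P(S=1) = 0 + 2/3 + 0 = 2/3
  P(S=2) = 0 + 0 + 1/4 = 1/4
Marginal P(T) (column sums):
  P(T=0) = 1/12 + 0 + 0 = 1/12
  P(T=1) = 0 + 2/3 + 0 = 2/3
  P(T=2) = 0 + 0 + 1/4 = 1/4

H(S) = -[(1/12)·log₂(1/12) + (2/3)·log₂(2/3) + (1/4)·log₂(1/4)]
  = 0.2987 + 0.3900 + 0.5000
  = 1.1887 bits
H(T) = -[(1/12)·log₂(1/12) + (2/3)·log₂(2/3) + (1/4)·log₂(1/4)]
  = 0.2987 + 0.3900 + 0.5000
  = 1.1887 bits
H(S,T) = -[(1/12)·log₂(1/12) + (2/3)·log₂(2/3) + (1/4)·log₂(1/4)]
  = 0.2987 + 0.3900 + 0.5000
  = 1.1887 bits

I(S;T) = H(S) + H(T) - H(S,T)
  = 1.1887 + 1.1887 - 1.1887
  = 1.1887 bits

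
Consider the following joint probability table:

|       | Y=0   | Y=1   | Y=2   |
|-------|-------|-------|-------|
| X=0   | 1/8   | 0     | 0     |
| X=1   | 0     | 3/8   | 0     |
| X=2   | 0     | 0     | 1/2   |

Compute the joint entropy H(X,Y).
H(X,Y) = -Σ P(X,Y) log₂ P(X,Y), summed over the non-zero cells:
H(X,Y) = -[(1/8)·log₂(1/8) + (3/8)·log₂(3/8) + (1/2)·log₂(1/2)]
  = 0.3750 + 0.5306 + 0.5000
  = 1.4056 bits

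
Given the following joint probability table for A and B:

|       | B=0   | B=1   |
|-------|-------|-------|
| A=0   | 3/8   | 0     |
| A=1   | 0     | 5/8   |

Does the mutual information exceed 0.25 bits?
Marginal P(A) (row sums):
  P(A=0) = 3/8 + 0 = 3/8
  P(A=1) = 0 + 5/8 = 5/8
Marginal P(B) (column sums):
  P(B=0) = 3/8 + 0 = 3/8
  P(B=1) = 0 + 5/8 = 5/8

H(A) = -[(3/8)·log₂(3/8) + (5/8)·log₂(5/8)]
  = 0.5306 + 0.4238
  = 0.9544 bits
H(B) = -[(3/8)·log₂(3/8) + (5/8)·log₂(5/8)]
  = 0.5306 + 0.4238
  = 0.9544 bits
H(A,B) = -[(3/8)·log₂(3/8) + (5/8)·log₂(5/8)]
  = 0.5306 + 0.4238
  = 0.9544 bits

I(A;B) = H(A) + H(B) - H(A,B)
  = 0.9544 + 0.9544 - 0.9544
  = 0.9544 bits

Yes. I(A;B) = 0.9544 bits, which is > 0.25 bits.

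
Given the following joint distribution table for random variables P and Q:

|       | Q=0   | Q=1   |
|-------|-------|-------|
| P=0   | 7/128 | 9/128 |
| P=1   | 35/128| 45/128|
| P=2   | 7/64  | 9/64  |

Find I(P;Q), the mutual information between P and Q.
Marginal P(P) (row sums):
  P(P=0) = 7/128 + 9/128 = 1/8
  P(P=1) = 35/128 + 45/128 = 5/8
  P(P=2) = 7/64 + 9/64 = 1/4
Marginal P(Q) (column sums):
  P(Q=0) = 7/128 + 35/128 + 7/64 = 7/16
  P(Q=1) = 9/128 + 45/128 + 9/64 = 9/16

H(P) = -[(1/8)·log₂(1/8) + (5/8)·log₂(5/8) + (1/4)·log₂(1/4)]
  = 0.3750 + 0.4238 + 0.5000
  = 1.2988 bits
H(Q) = -[(7/16)·log₂(7/16) + (9/16)·log₂(9/16)]
  = 0.5218 + 0.4669
  = 0.9887 bits
H(P,Q) = -[(7/128)·log₂(7/128) + (9/128)·log₂(9/128) + (35/128)·log₂(35/128) + (45/128)·log₂(45/128) + (7/64)·log₂(7/64) + (9/64)·log₂(9/64)]
  = 0.2293 + 0.2693 + 0.5115 + 0.5302 + 0.3492 + 0.3980
  = 2.2875 bits

I(P;Q) = H(P) + H(Q) - H(P,Q)
  = 1.2988 + 0.9887 - 2.2875
  = 0.0000 bits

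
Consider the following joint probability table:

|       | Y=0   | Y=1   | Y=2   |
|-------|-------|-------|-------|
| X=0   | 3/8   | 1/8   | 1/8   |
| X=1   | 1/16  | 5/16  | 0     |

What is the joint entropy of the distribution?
H(X,Y) = -Σ P(X,Y) log₂ P(X,Y), summed over the non-zero cells:
H(X,Y) = -[(3/8)·log₂(3/8) + (1/8)·log₂(1/8) + (1/8)·log₂(1/8) + (1/16)·log₂(1/16) + (5/16)·log₂(5/16)]
  = 0.5306 + 0.3750 + 0.3750 + 0.2500 + 0.5244
  = 2.0550 bits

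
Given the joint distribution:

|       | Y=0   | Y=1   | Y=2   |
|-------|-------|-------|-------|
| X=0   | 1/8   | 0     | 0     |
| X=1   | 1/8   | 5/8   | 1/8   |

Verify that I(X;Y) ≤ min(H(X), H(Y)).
Marginal P(X) (row sums):
  P(X=0) = 1/8 + 0 + 0 = 1/8
  P(X=1) = 1/8 + 5/8 + 1/8 = 7/8
Marginal P(Y) (column sums):
  P(Y=0) = 1/8 + 1/8 = 1/4
  P(Y=1) = 0 + 5/8 = 5/8
  P(Y=2) = 0 + 1/8 = 1/8

H(X) = -[(1/8)·log₂(1/8) + (7/8)·log₂(7/8)]
  = 0.3750 + 0.1686
  = 0.5436 bits
H(Y) = -[(1/4)·log₂(1/4) + (5/8)·log₂(5/8) + (1/8)·log₂(1/8)]
  = 0.5000 + 0.4238 + 0.3750
  = 1.2988 bits
H(X,Y) = -[(1/8)·log₂(1/8) + (1/8)·log₂(1/8) + (5/8)·log₂(5/8) + (1/8)·log₂(1/8)]
  = 0.3750 + 0.3750 + 0.4238 + 0.3750
  = 1.5488 bits

I(X;Y) = H(X) + H(Y) - H(X,Y)
  = 0.5436 + 1.2988 - 1.5488
  = 0.2936 bits

min(H(X), H(Y)) = min(0.5436, 1.2988) = 0.5436 bits
Since 0.2936 ≤ 0.5436, the bound is satisfied ✓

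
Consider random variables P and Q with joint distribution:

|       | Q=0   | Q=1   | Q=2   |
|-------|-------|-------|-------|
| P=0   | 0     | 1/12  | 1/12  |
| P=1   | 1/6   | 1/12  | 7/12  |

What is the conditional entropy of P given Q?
Marginal P(Q) (column sums):
  P(Q=0) = 0 + 1/6 = 1/6
  P(Q=1) = 1/12 + 1/12 = 1/6
  P(Q=2) = 1/12 + 7/12 = 2/3

H(P|Q) = -Σ P(P,Q)·log₂ P(P|Q), where P(P|Q) = P(P,Q) / P(Q)
  (cells with P(P,Q) = 0 contribute 0)
  (P=0,Q=1): P(P|Q) = (1/12)/(1/6) = 1/2;  -(1/12)·log₂(1/2) = 0.0833
  (P=0,Q=2): P(P|Q) = (1/12)/(2/3) = 1/8;  -(1/12)·log₂(1/8) = 0.2500
  (P=1,Q=0): P(P|Q) = (1/6)/(1/6) = 1;  -(1/6)·log₂(1) = 0.0000
  (P=1,Q=1): P(P|Q) = (1/12)/(1/6) = 1/2;  -(1/12)·log₂(1/2) = 0.0833
  (P=1,Q=2): P(P|Q) = (7/12)/(2/3) = 7/8;  -(7/12)·log₂(7/8) = 0.1124
H(P|Q) = 0.0833 + 0.2500 + 0.0000 + 0.0833 + 0.1124
  = 0.5290 bits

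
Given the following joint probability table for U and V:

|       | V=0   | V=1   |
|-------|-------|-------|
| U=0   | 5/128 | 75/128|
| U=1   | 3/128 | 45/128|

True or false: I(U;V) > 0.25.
Marginal P(U) (row sums):
  P(U=0) = 5/128 + 75/128 = 5/8
  P(U=1) = 3/128 + 45/128 = 3/8
Marginal P(V) (column sums):
  P(V=0) = 5/128 + 3/128 = 1/16
  P(V=1) = 75/128 + 45/128 = 15/16

H(U) = -[(5/8)·log₂(5/8) + (3/8)·log₂(3/8)]
  = 0.4238 + 0.5306
  = 0.9544 bits
H(V) = -[(1/16)·log₂(1/16) + (15/16)·log₂(15/16)]
  = 0.2500 + 0.0873
  = 0.3373 bits
H(U,V) = -[(5/128)·log₂(5/128) + (75/128)·log₂(75/128) + (3/128)·log₂(3/128) + (45/128)·log₂(45/128)]
  = 0.1827 + 0.4519 + 0.1269 + 0.5302
  = 1.2917 bits

I(U;V) = H(U) + H(V) - H(U,V)
  = 0.9544 + 0.3373 - 1.2917
  = 0.0000 bits

False. I(U;V) = 0.0000 bits, which is ≤ 0.25 bits.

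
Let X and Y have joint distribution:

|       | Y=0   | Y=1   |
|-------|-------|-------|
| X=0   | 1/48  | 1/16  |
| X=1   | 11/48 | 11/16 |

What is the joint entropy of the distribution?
H(X,Y) = -Σ P(X,Y) log₂ P(X,Y), summed over the non-zero cells:
H(X,Y) = -[(1/48)·log₂(1/48) + (1/16)·log₂(1/16) + (11/48)·log₂(11/48) + (11/16)·log₂(11/16)]
  = 0.1164 + 0.2500 + 0.4871 + 0.3716
  = 1.2251 bits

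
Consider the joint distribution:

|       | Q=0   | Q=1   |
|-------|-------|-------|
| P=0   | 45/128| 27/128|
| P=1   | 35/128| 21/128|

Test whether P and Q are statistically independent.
Marginal P(P) (row sums):
  P(P=0) = 45/128 + 27/128 = 9/16
  P(P=1) = 35/128 + 21/128 = 7/16
Marginal P(Q) (column sums):
  P(Q=0) = 45/128 + 35/128 = 5/8
  P(Q=1) = 27/128 + 21/128 = 3/8

P and Q are independent iff P(P=i,Q=j) = P(P=i)·P(Q=j) for every cell.
  P(P=0)·P(Q=0) = 9/16 × 5/8 = 45/128 = P(P=0,Q=0) ✓
  P(P=0)·P(Q=1) = 9/16 × 3/8 = 27/128 = P(P=0,Q=1) ✓
  P(P=1)·P(Q=0) = 7/16 × 5/8 = 35/128 = P(P=1,Q=0) ✓
  P(P=1)·P(Q=1) = 7/16 × 3/8 = 21/128 = P(P=1,Q=1) ✓

Yes, P and Q are independent: every cell factors, so I(P;Q) = 0 bits.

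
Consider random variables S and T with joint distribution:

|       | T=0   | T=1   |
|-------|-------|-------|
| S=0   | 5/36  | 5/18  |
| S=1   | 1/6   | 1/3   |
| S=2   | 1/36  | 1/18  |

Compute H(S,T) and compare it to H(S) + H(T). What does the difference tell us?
Marginal P(S) (row sums):
  P(S=0) = 5/36 + 5/18 = 5/12
  P(S=1) = 1/6 + 1/3 = 1/2
  P(S=2) = 1/36 + 1/18 = 1/12
Marginal P(T) (column sums):
  P(T=0) = 5/36 + 1/6 + 1/36 = 1/3
  P(T=1) = 5/18 + 1/3 + 1/18 = 2/3

H(S,T) = -[(5/36)·log₂(5/36) + (5/18)·log₂(5/18) + (1/6)·log₂(1/6) + (1/3)·log₂(1/3) + (1/36)·log₂(1/36) + (1/18)·log₂(1/18)]
  = 0.3956 + 0.5133 + 0.4308 + 0.5283 + 0.1436 + 0.2317
  = 2.2433 bits
H(S) = -[(5/12)·log₂(5/12) + (1/2)·log₂(1/2) + (1/12)·log₂(1/12)]
  = 0.5263 + 0.5000 + 0.2987
  = 1.3250 bits
H(T) = -[(1/3)·log₂(1/3) + (2/3)·log₂(2/3)]
  = 0.5283 + 0.3900
  = 0.9183 bits

H(S) + H(T) = 1.3250 + 0.9183 = 2.2433 bits
Difference: H(S) + H(T) - H(S,T) = 2.2433 - 2.2433 = 0.0000 bits = I(S;T)

The difference is the mutual information; it is 0 here, so S and T are independent (the joint entropy equals the sum of the marginal entropies).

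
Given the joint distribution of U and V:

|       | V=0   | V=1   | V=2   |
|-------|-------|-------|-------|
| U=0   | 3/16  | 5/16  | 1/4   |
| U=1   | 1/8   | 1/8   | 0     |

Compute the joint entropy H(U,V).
H(U,V) = -Σ P(U,V) log₂ P(U,V), summed over the non-zero cells:
H(U,V) = -[(3/16)·log₂(3/16) + (5/16)·log₂(5/16) + (1/4)·log₂(1/4) + (1/8)·log₂(1/8) + (1/8)·log₂(1/8)]
  = 0.4528 + 0.5244 + 0.5000 + 0.3750 + 0.3750
  = 2.2272 bits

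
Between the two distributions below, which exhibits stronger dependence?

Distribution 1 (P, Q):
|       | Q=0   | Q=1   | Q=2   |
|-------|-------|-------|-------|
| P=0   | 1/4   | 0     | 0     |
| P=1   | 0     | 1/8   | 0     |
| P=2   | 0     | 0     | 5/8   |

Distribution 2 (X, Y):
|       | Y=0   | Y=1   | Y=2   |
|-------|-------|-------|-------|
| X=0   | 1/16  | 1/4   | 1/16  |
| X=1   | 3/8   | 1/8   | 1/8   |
Distribution 1 (P, Q):
Marginal P(P) (row sums):
  P(P=0) = 1/4 + 0 + 0 = 1/4
  P(P=1) = 0 + 1/8 + 0 = 1/8
  P(P=2) = 0 + 0 + 5/8 = 5/8
Marginal P(Q) (column sums):
  P(Q=0) = 1/4 + 0 + 0 = 1/4
  P(Q=1) = 0 + 1/8 + 0 = 1/8
  P(Q=2) = 0 + 0 + 5/8 = 5/8

H(P) = -[(1/4)·log₂(1/4) + (1/8)·log₂(1/8) + (5/8)·log₂(5/8)]
  = 0.5000 + 0.3750 + 0.4238
  = 1.2988 bits
H(Q) = -[(1/4)·log₂(1/4) + (1/8)·log₂(1/8) + (5/8)·log₂(5/8)]
  = 0.5000 + 0.3750 + 0.4238
  = 1.2988 bits
H(P,Q) = -[(1/4)·log₂(1/4) + (1/8)·log₂(1/8) + (5/8)·log₂(5/8)]
  = 0.5000 + 0.3750 + 0.4238
  = 1.2988 bits

I(P;Q) = H(P) + H(Q) - H(P,Q)
  = 1.2988 + 1.2988 - 1.2988
  = 1.2988 bits

Distribution 2 (X, Y):
Marginal P(X) (row sums):
  P(X=0) = 1/16 + 1/4 + 1/16 = 3/8
  P(X=1) = 3/8 + 1/8 + 1/8 = 5/8
Marginal P(Y) (column sums):
  P(Y=0) = 1/16 + 3/8 = 7/16
  P(Y=1) = 1/4 + 1/8 = 3/8
  P(Y=2) = 1/16 + 1/8 = 3/16

H(X) = -[(3/8)·log₂(3/8) + (5/8)·log₂(5/8)]
  = 0.5306 + 0.4238
  = 0.9544 bits
H(Y) = -[(7/16)·log₂(7/16) + (3/8)·log₂(3/8) + (3/16)·log₂(3/16)]
  = 0.5218 + 0.5306 + 0.4528
  = 1.5052 bits
H(X,Y) = -[(1/16)·log₂(1/16) + (1/4)·log₂(1/4) + (1/16)·log₂(1/16) + (3/8)·log₂(3/8) + (1/8)·log₂(1/8) + (1/8)·log₂(1/8)]
  = 0.2500 + 0.5000 + 0.2500 + 0.5306 + 0.3750 + 0.3750
  = 2.2806 bits

I(X;Y) = H(X) + H(Y) - H(X,Y)
  = 0.9544 + 1.5052 - 2.2806
  = 0.1790 bits

I(P;Q) = 1.2988 bits > I(X;Y) = 0.1790 bits, so (P, Q) has the higher mutual information (stronger dependence).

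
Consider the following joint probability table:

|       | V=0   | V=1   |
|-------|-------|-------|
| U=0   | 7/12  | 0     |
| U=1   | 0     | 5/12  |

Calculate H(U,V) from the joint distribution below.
H(U,V) = -Σ P(U,V) log₂ P(U,V), summed over the non-zero cells:
H(U,V) = -[(7/12)·log₂(7/12) + (5/12)·log₂(5/12)]
  = 0.4536 + 0.5263
  = 0.9799 bits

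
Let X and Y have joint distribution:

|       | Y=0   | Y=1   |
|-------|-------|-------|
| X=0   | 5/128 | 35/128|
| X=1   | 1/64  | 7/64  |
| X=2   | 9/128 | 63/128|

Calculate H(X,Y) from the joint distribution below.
H(X,Y) = -Σ P(X,Y) log₂ P(X,Y), summed over the non-zero cells:
H(X,Y) = -[(5/128)·log₂(5/128) + (35/128)·log₂(35/128) + (1/64)·log₂(1/64) + (7/64)·log₂(7/64) + (9/128)·log₂(9/128) + (63/128)·log₂(63/128)]
  = 0.1827 + 0.5115 + 0.0938 + 0.3492 + 0.2693 + 0.5034
  = 1.9099 bits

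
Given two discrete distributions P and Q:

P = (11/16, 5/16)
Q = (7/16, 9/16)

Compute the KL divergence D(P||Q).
D(P||Q) = Σ P(i) log₂(P(i)/Q(i))
  i=0: (11/16) × log₂((11/16)/(7/16)) = (11/16) × log₂(11/7) = 0.4483
  i=1: (5/16) × log₂((5/16)/(9/16)) = (5/16) × log₂(5/9) = -0.2650
D(P||Q) = 0.4483 - 0.2650
  = 0.1833 bits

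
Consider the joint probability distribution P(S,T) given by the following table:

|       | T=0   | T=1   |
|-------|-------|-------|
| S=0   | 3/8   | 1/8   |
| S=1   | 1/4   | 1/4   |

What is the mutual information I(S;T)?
Marginal P(S) (row sums):
  P(S=0) = 3/8 + 1/8 = 1/2
  P(S=1) = 1/4 + 1/4 = 1/2
Marginal P(T) (column sums):
  P(T=0) = 3/8 + 1/4 = 5/8
  P(T=1) = 1/8 + 1/4 = 3/8

H(S) = -[(1/2)·log₂(1/2) + (1/2)·log₂(1/2)]
  = 0.5000 + 0.5000
  = 1.0000 bits
H(T) = -[(5/8)·log₂(5/8) + (3/8)·log₂(3/8)]
  = 0.4238 + 0.5306
  = 0.9544 bits
H(S,T) = -[(3/8)·log₂(3/8) + (1/8)·log₂(1/8) + (1/4)·log₂(1/4) + (1/4)·log₂(1/4)]
  = 0.5306 + 0.3750 + 0.5000 + 0.5000
  = 1.9056 bits

I(S;T) = H(S) + H(T) - H(S,T)
  = 1.0000 + 0.9544 - 1.9056
  = 0.0488 bits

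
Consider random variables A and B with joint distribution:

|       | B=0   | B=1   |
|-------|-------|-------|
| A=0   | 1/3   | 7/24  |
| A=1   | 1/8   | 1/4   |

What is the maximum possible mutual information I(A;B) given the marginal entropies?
The upper bound on mutual information is I(A;B) ≤ min(H(A), H(B)).

Marginal P(A) (row sums):
  P(A=0) = 1/3 + 7/24 = 5/8
  P(A=1) = 1/8 + 1/4 = 3/8
Marginal P(B) (column sums):
  P(B=0) = 1/3 + 1/8 = 11/24
  P(B=1) = 7/24 + 1/4 = 13/24

H(A) = -[(5/8)·log₂(5/8) + (3/8)·log₂(3/8)]
  = 0.4238 + 0.5306
  = 0.9544 bits
H(B) = -[(11/24)·log₂(11/24) + (13/24)·log₂(13/24)]
  = 0.5159 + 0.4791
  = 0.9950 bits

Maximum possible I(A;B) = min(0.9544, 0.9950) = 0.9544 bits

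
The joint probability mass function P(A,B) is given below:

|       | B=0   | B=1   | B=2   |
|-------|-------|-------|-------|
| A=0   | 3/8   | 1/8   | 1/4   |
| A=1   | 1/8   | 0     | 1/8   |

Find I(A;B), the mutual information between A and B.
Marginal P(A) (row sums):
  P(A=0) = 3/8 + 1/8 + 1/4 = 3/4
  P(A=1) = 1/8 + 0 + 1/8 = 1/4
Marginal P(B) (column sums):
  P(B=0) = 3/8 + 1/8 = 1/2
  P(B=1) = 1/8 + 0 = 1/8
  P(B=2) = 1/4 + 1/8 = 3/8

H(A) = -[(3/4)·log₂(3/4) + (1/4)·log₂(1/4)]
  = 0.3113 + 0.5000
  = 0.8113 bits
H(B) = -[(1/2)·log₂(1/2) + (1/8)·log₂(1/8) + (3/8)·log₂(3/8)]
  = 0.5000 + 0.3750 + 0.5306
  = 1.4056 bits
H(A,B) = -[(3/8)·log₂(3/8) + (1/8)·log₂(1/8) + (1/4)·log₂(1/4) + (1/8)·log₂(1/8) + (1/8)·log₂(1/8)]
  = 0.5306 + 0.3750 + 0.5000 + 0.3750 + 0.3750
  = 2.1556 bits

I(A;B) = H(A) + H(B) - H(A,B)
  = 0.8113 + 1.4056 - 2.1556
  = 0.0613 bits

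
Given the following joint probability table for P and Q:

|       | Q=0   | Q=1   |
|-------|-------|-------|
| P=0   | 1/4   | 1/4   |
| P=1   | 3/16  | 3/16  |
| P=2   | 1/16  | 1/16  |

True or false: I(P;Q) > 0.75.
Marginal P(P) (row sums):
  P(P=0) = 1/4 + 1/4 = 1/2
  P(P=1) = 3/16 + 3/16 = 3/8
  P(P=2) = 1/16 + 1/16 = 1/8
Marginal P(Q) (column sums):
  P(Q=0) = 1/4 + 3/16 + 1/16 = 1/2
  P(Q=1) = 1/4 + 3/16 + 1/16 = 1/2

H(P) = -[(1/2)·log₂(1/2) + (3/8)·log₂(3/8) + (1/8)·log₂(1/8)]
  = 0.5000 + 0.5306 + 0.3750
  = 1.4056 bits
H(Q) = -[(1/2)·log₂(1/2) + (1/2)·log₂(1/2)]
  = 0.5000 + 0.5000
  = 1.0000 bits
H(P,Q) = -[(1/4)·log₂(1/4) + (1/4)·log₂(1/4) + (3/16)·log₂(3/16) + (3/16)·log₂(3/16) + (1/16)·log₂(1/16) + (1/16)·log₂(1/16)]
  = 0.5000 + 0.5000 + 0.4528 + 0.4528 + 0.2500 + 0.2500
  = 2.4056 bits

I(P;Q) = H(P) + H(Q) - H(P,Q)
  = 1.4056 + 1.0000 - 2.4056
  = 0.0000 bits

False. I(P;Q) = 0.0000 bits, which is ≤ 0.75 bits.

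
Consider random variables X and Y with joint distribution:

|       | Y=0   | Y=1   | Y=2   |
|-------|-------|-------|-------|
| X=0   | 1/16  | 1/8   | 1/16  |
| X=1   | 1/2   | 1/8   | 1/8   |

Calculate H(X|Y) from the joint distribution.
Marginal P(Y) (column sums):
  P(Y=0) = 1/16 + 1/2 = 9/16
  P(Y=1) = 1/8 + 1/8 = 1/4
  P(Y=2) = 1/16 + 1/8 = 3/16

H(X|Y) = -Σ P(X,Y)·log₂ P(X|Y), where P(X|Y) = P(X,Y) / P(Y)
  (X=0,Y=0): P(X|Y) = (1/16)/(9/16) = 1/9;  -(1/16)·log₂(1/9) = 0.1981
  (X=0,Y=1): P(X|Y) = (1/8)/(1/4) = 1/2;  -(1/8)·log₂(1/2) = 0.1250
  (X=0,Y=2): P(X|Y) = (1/16)/(3/16) = 1/3;  -(1/16)·log₂(1/3) = 0.0991
  (X=1,Y=0): P(X|Y) = (1/2)/(9/16) = 8/9;  -(1/2)·log₂(8/9) = 0.0850
  (X=1,Y=1): P(X|Y) = (1/8)/(1/4) = 1/2;  -(1/8)·log₂(1/2) = 0.1250
  (X=1,Y=2): P(X|Y) = (1/8)/(3/16) = 2/3;  -(1/8)·log₂(2/3) = 0.0731
H(X|Y) = 0.1981 + 0.1250 + 0.0991 + 0.0850 + 0.1250 + 0.0731
  = 0.7053 bits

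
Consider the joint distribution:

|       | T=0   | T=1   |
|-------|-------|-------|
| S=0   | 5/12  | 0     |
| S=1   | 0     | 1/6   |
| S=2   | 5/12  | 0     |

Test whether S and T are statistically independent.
Marginal P(S) (row sums):
  P(S=0) = 5/12 + 0 = 5/12
  P(S=1) = 0 + 1/6 = 1/6
  P(S=2) = 5/12 + 0 = 5/12
Marginal P(T) (column sums):
  P(T=0) = 5/12 + 0 + 5/12 = 5/6
  P(T=1) = 0 + 1/6 + 0 = 1/6

S and T are independent iff P(S=i,T=j) = P(S=i)·P(T=j) for every cell.
  P(S=0)·P(T=0) = 5/12 × 5/6 = 25/72, but P(S=0,T=0) = 5/12 ✗

No, S and T are not independent. Quantitatively, I(S;T) > 0:

H(S) = -[(5/12)·log₂(5/12) + (1/6)·log₂(1/6) + (5/12)·log₂(5/12)]
  = 0.5263 + 0.4308 + 0.5263
  = 1.4834 bits
H(T) = -[(5/6)·log₂(5/6) + (1/6)·log₂(1/6)]
  = 0.2192 + 0.4308
  = 0.6500 bits
H(S,T) = -[(5/12)·log₂(5/12) + (1/6)·log₂(1/6) + (5/12)·log₂(5/12)]
  = 0.5263 + 0.4308 + 0.5263
  = 1.4834 bits
I(S;T) = H(S) + H(T) - H(S,T) = 1.4834 + 0.6500 - 1.4834 = 0.6500 bits > 0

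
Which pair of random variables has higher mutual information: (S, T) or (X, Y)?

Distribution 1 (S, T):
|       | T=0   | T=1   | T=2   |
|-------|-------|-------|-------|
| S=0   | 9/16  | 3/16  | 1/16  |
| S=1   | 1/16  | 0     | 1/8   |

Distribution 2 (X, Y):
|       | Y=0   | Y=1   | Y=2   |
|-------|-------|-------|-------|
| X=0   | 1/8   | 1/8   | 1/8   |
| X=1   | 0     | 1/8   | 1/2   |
Distribution 1 (S, T):
Marginal P(S) (row sums):
  P(S=0) = 9/16 + 3/16 + 1/16 = 13/16
  P(S=1) = 1/16 + 0 + 1/8 = 3/16
Marginal P(T) (column sums):
  P(T=0) = 9/16 + 1/16 = 5/8
  P(T=1) = 3/16 + 0 = 3/16
  P(T=2) = 1/16 + 1/8 = 3/16

H(S) = -[(13/16)·log₂(13/16) + (3/16)·log₂(3/16)]
  = 0.2434 + 0.4528
  = 0.6962 bits
H(T) = -[(5/8)·log₂(5/8) + (3/16)·log₂(3/16) + (3/16)·log₂(3/16)]
  = 0.4238 + 0.4528 + 0.4528
  = 1.3294 bits
H(S,T) = -[(9/16)·log₂(9/16) + (3/16)·log₂(3/16) + (1/16)·log₂(1/16) + (1/16)·log₂(1/16) + (1/8)·log₂(1/8)]
  = 0.4669 + 0.4528 + 0.2500 + 0.2500 + 0.3750
  = 1.7947 bits

I(S;T) = H(S) + H(T) - H(S,T)
  = 0.6962 + 1.3294 - 1.7947
  = 0.2309 bits

Distribution 2 (X, Y):
Marginal P(X) (row sums):
  P(X=0) = 1/8 + 1/8 + 1/8 = 3/8
  P(X=1) = 0 + 1/8 + 1/2 = 5/8
Marginal P(Y) (column sums):
  P(Y=0) = 1/8 + 0 = 1/8
  P(Y=1) = 1/8 + 1/8 = 1/4
  P(Y=2) = 1/8 + 1/2 = 5/8

H(X) = -[(3/8)·log₂(3/8) + (5/8)·log₂(5/8)]
  = 0.5306 + 0.4238
  = 0.9544 bits
H(Y) = -[(1/8)·log₂(1/8) + (1/4)·log₂(1/4) + (5/8)·log₂(5/8)]
  = 0.3750 + 0.5000 + 0.4238
  = 1.2988 bits
H(X,Y) = -[(1/8)·log₂(1/8) + (1/8)·log₂(1/8) + (1/8)·log₂(1/8) + (1/8)·log₂(1/8) + (1/2)·log₂(1/2)]
  = 0.3750 + 0.3750 + 0.3750 + 0.3750 + 0.5000
  = 2.0000 bits

I(X;Y) = H(X) + H(Y) - H(X,Y)
  = 0.9544 + 1.2988 - 2.0000
  = 0.2532 bits

I(X;Y) = 0.2532 bits > I(S;T) = 0.2309 bits, so (X, Y) has the higher mutual information (stronger dependence).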